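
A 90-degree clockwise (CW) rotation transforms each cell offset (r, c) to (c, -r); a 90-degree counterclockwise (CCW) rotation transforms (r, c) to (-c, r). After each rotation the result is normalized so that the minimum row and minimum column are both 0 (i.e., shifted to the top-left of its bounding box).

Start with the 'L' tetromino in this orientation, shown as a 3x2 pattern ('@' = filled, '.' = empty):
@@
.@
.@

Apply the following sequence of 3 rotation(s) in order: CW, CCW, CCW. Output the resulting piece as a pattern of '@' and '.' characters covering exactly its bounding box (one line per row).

Answer: @@@
@..

Derivation:
Start:
@@
.@
.@
After rotation 1 (CW):
..@
@@@
After rotation 2 (CCW):
@@
.@
.@
After rotation 3 (CCW):
@@@
@..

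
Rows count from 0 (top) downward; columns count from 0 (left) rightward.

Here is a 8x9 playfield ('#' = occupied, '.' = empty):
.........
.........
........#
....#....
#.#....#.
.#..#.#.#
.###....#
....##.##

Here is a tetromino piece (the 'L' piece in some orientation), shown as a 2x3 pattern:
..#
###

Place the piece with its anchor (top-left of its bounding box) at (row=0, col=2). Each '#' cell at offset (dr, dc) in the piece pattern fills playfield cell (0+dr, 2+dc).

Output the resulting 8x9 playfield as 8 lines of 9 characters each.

Answer: ....#....
..###....
........#
....#....
#.#....#.
.#..#.#.#
.###....#
....##.##

Derivation:
Fill (0+0,2+2) = (0,4)
Fill (0+1,2+0) = (1,2)
Fill (0+1,2+1) = (1,3)
Fill (0+1,2+2) = (1,4)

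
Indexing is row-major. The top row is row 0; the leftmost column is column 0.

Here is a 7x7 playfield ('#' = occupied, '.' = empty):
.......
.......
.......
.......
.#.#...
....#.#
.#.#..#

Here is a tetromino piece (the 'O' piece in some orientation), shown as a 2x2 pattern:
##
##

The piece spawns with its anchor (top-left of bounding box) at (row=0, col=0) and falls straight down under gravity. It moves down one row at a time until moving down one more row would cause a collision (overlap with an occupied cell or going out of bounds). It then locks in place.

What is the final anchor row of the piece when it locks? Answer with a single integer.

Answer: 2

Derivation:
Spawn at (row=0, col=0). Try each row:
  row 0: fits
  row 1: fits
  row 2: fits
  row 3: blocked -> lock at row 2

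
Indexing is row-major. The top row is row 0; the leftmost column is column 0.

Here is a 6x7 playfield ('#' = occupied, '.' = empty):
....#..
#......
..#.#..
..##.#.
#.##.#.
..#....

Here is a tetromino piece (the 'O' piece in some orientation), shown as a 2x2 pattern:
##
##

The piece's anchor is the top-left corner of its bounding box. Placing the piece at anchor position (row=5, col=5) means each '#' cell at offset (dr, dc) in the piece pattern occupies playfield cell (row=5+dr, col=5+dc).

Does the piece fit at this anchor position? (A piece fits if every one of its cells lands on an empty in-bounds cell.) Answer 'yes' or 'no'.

Answer: no

Derivation:
Check each piece cell at anchor (5, 5):
  offset (0,0) -> (5,5): empty -> OK
  offset (0,1) -> (5,6): empty -> OK
  offset (1,0) -> (6,5): out of bounds -> FAIL
  offset (1,1) -> (6,6): out of bounds -> FAIL
All cells valid: no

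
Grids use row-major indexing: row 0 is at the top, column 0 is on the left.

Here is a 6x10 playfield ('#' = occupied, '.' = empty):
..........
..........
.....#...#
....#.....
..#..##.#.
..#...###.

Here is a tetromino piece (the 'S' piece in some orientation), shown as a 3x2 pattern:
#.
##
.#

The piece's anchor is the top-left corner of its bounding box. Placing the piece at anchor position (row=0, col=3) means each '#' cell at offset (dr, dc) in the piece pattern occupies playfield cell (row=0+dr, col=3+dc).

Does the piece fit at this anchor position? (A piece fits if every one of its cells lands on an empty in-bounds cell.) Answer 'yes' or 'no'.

Answer: yes

Derivation:
Check each piece cell at anchor (0, 3):
  offset (0,0) -> (0,3): empty -> OK
  offset (1,0) -> (1,3): empty -> OK
  offset (1,1) -> (1,4): empty -> OK
  offset (2,1) -> (2,4): empty -> OK
All cells valid: yes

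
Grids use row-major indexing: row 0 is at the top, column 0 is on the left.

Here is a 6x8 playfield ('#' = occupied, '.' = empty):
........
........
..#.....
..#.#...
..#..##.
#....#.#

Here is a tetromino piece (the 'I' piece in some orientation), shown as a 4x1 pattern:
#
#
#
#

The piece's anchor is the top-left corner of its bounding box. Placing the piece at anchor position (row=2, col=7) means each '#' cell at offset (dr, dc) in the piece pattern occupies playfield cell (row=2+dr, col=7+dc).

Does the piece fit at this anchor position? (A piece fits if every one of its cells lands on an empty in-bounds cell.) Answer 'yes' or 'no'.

Check each piece cell at anchor (2, 7):
  offset (0,0) -> (2,7): empty -> OK
  offset (1,0) -> (3,7): empty -> OK
  offset (2,0) -> (4,7): empty -> OK
  offset (3,0) -> (5,7): occupied ('#') -> FAIL
All cells valid: no

Answer: no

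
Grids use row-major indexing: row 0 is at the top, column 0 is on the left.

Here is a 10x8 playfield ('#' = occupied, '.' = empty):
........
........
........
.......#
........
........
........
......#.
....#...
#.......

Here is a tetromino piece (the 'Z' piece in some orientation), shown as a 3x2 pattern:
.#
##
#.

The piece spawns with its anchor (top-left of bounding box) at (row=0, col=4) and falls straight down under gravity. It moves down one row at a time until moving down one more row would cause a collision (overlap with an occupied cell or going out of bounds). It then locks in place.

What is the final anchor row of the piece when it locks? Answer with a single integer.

Spawn at (row=0, col=4). Try each row:
  row 0: fits
  row 1: fits
  row 2: fits
  row 3: fits
  row 4: fits
  row 5: fits
  row 6: blocked -> lock at row 5

Answer: 5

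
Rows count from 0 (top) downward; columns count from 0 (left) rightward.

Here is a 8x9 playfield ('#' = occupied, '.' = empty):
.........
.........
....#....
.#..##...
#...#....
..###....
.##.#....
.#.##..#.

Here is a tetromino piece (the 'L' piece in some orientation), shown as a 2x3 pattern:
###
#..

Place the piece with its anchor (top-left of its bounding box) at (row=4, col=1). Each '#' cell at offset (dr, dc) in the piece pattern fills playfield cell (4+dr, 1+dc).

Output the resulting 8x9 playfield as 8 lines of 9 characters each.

Fill (4+0,1+0) = (4,1)
Fill (4+0,1+1) = (4,2)
Fill (4+0,1+2) = (4,3)
Fill (4+1,1+0) = (5,1)

Answer: .........
.........
....#....
.#..##...
#####....
.####....
.##.#....
.#.##..#.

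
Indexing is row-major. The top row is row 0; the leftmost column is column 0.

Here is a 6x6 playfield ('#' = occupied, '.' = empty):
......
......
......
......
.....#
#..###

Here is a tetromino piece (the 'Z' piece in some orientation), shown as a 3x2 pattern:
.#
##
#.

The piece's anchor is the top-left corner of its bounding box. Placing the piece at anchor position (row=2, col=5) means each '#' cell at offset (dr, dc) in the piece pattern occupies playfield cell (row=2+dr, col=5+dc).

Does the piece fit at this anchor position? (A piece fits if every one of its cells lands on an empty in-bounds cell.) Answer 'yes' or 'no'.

Answer: no

Derivation:
Check each piece cell at anchor (2, 5):
  offset (0,1) -> (2,6): out of bounds -> FAIL
  offset (1,0) -> (3,5): empty -> OK
  offset (1,1) -> (3,6): out of bounds -> FAIL
  offset (2,0) -> (4,5): occupied ('#') -> FAIL
All cells valid: no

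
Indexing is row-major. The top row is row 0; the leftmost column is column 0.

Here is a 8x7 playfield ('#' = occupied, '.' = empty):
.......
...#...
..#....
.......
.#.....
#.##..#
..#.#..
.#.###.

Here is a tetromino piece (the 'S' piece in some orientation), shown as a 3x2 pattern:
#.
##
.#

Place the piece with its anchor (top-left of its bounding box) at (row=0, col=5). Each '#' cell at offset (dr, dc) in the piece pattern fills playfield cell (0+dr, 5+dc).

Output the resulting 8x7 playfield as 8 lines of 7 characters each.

Fill (0+0,5+0) = (0,5)
Fill (0+1,5+0) = (1,5)
Fill (0+1,5+1) = (1,6)
Fill (0+2,5+1) = (2,6)

Answer: .....#.
...#.##
..#...#
.......
.#.....
#.##..#
..#.#..
.#.###.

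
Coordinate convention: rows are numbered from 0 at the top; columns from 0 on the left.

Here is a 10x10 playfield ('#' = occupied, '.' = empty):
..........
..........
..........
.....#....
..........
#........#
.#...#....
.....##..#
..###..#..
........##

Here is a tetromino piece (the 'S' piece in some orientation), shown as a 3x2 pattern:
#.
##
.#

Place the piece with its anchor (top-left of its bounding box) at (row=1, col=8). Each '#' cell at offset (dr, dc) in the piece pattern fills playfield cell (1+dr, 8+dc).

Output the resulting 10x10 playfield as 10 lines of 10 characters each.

Answer: ..........
........#.
........##
.....#...#
..........
#........#
.#...#....
.....##..#
..###..#..
........##

Derivation:
Fill (1+0,8+0) = (1,8)
Fill (1+1,8+0) = (2,8)
Fill (1+1,8+1) = (2,9)
Fill (1+2,8+1) = (3,9)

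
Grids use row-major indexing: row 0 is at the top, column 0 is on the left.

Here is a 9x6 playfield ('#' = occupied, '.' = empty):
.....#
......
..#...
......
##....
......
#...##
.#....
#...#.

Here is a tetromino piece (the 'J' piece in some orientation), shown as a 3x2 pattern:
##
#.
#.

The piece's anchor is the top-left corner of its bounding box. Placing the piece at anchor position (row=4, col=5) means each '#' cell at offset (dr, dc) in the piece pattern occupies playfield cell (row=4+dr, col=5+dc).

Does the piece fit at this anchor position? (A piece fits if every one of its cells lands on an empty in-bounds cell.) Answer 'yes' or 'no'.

Check each piece cell at anchor (4, 5):
  offset (0,0) -> (4,5): empty -> OK
  offset (0,1) -> (4,6): out of bounds -> FAIL
  offset (1,0) -> (5,5): empty -> OK
  offset (2,0) -> (6,5): occupied ('#') -> FAIL
All cells valid: no

Answer: no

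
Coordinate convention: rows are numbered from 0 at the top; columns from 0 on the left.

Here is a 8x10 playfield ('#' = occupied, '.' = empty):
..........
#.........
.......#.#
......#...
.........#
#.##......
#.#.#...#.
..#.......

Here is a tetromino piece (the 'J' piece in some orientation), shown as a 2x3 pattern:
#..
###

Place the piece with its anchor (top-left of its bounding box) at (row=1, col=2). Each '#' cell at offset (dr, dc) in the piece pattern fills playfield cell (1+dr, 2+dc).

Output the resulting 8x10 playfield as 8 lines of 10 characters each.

Answer: ..........
#.#.......
..###..#.#
......#...
.........#
#.##......
#.#.#...#.
..#.......

Derivation:
Fill (1+0,2+0) = (1,2)
Fill (1+1,2+0) = (2,2)
Fill (1+1,2+1) = (2,3)
Fill (1+1,2+2) = (2,4)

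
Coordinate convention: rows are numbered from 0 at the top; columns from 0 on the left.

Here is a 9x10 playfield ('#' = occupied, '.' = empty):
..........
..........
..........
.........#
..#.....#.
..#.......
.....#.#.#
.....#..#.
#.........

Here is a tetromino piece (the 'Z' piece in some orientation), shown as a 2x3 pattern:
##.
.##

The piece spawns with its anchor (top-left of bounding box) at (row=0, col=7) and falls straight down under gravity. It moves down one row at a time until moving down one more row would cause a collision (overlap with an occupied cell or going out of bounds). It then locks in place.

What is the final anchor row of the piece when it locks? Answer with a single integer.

Spawn at (row=0, col=7). Try each row:
  row 0: fits
  row 1: fits
  row 2: blocked -> lock at row 1

Answer: 1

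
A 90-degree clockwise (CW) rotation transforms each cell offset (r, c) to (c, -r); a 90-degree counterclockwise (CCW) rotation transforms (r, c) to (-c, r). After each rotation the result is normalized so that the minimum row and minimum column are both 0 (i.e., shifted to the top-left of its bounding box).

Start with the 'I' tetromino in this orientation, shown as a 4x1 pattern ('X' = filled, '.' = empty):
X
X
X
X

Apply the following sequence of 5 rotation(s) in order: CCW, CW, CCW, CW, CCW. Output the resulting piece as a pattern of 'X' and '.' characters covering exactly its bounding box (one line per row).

Start:
X
X
X
X
After rotation 1 (CCW):
XXXX
After rotation 2 (CW):
X
X
X
X
After rotation 3 (CCW):
XXXX
After rotation 4 (CW):
X
X
X
X
After rotation 5 (CCW):
XXXX

Answer: XXXX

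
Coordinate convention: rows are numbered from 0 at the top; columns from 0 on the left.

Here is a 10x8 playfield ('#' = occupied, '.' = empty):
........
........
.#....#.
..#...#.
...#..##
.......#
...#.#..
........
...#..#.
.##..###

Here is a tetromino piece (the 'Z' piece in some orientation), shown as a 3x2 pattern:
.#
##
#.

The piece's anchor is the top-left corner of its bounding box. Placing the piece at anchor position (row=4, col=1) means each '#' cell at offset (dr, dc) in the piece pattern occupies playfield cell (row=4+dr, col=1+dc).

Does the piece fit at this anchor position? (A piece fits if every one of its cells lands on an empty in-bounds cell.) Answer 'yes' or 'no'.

Check each piece cell at anchor (4, 1):
  offset (0,1) -> (4,2): empty -> OK
  offset (1,0) -> (5,1): empty -> OK
  offset (1,1) -> (5,2): empty -> OK
  offset (2,0) -> (6,1): empty -> OK
All cells valid: yes

Answer: yes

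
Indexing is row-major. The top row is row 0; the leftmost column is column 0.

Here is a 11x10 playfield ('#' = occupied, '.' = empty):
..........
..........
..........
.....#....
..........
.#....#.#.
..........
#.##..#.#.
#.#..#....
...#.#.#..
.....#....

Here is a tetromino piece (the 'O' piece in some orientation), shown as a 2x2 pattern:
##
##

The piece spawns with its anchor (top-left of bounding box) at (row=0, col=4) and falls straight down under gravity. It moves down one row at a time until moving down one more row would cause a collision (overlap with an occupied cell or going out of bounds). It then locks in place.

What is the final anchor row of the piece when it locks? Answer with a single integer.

Spawn at (row=0, col=4). Try each row:
  row 0: fits
  row 1: fits
  row 2: blocked -> lock at row 1

Answer: 1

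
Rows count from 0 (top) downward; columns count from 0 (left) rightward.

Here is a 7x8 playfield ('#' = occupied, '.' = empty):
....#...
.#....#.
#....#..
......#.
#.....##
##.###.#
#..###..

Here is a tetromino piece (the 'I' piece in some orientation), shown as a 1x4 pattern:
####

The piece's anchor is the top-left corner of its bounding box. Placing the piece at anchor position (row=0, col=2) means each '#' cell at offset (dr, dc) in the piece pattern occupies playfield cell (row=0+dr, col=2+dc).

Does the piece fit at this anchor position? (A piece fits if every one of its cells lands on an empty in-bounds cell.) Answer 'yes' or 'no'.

Answer: no

Derivation:
Check each piece cell at anchor (0, 2):
  offset (0,0) -> (0,2): empty -> OK
  offset (0,1) -> (0,3): empty -> OK
  offset (0,2) -> (0,4): occupied ('#') -> FAIL
  offset (0,3) -> (0,5): empty -> OK
All cells valid: no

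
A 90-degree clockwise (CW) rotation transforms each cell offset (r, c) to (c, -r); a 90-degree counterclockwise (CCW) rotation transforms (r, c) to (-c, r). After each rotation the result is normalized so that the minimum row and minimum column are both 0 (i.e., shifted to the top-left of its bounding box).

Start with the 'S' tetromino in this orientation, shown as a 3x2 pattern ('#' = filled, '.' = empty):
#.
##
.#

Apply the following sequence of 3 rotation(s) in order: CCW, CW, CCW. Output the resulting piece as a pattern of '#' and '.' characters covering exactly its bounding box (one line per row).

Start:
#.
##
.#
After rotation 1 (CCW):
.##
##.
After rotation 2 (CW):
#.
##
.#
After rotation 3 (CCW):
.##
##.

Answer: .##
##.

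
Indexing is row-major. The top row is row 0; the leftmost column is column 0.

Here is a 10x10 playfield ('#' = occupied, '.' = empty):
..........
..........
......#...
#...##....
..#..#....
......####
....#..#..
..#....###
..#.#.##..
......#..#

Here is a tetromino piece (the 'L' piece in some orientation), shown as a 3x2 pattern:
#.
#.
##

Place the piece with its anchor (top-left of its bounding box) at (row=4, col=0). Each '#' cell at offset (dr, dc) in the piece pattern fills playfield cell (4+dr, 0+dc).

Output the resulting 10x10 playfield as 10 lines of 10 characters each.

Fill (4+0,0+0) = (4,0)
Fill (4+1,0+0) = (5,0)
Fill (4+2,0+0) = (6,0)
Fill (4+2,0+1) = (6,1)

Answer: ..........
..........
......#...
#...##....
#.#..#....
#.....####
##..#..#..
..#....###
..#.#.##..
......#..#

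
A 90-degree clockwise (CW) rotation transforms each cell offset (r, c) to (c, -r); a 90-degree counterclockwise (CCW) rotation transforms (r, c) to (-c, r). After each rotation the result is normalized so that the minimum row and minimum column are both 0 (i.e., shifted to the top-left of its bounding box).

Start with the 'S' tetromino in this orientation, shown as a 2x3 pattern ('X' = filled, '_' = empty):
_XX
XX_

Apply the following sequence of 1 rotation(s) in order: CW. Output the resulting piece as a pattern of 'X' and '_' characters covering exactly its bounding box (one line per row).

Start:
_XX
XX_
After rotation 1 (CW):
X_
XX
_X

Answer: X_
XX
_X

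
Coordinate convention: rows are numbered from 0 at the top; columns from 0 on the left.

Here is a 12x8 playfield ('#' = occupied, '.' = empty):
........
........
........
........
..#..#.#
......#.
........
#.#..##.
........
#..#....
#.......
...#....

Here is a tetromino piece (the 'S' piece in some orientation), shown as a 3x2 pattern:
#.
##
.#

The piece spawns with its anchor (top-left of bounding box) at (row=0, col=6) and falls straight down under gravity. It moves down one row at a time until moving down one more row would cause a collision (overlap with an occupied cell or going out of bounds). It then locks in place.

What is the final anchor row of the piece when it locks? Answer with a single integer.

Spawn at (row=0, col=6). Try each row:
  row 0: fits
  row 1: fits
  row 2: blocked -> lock at row 1

Answer: 1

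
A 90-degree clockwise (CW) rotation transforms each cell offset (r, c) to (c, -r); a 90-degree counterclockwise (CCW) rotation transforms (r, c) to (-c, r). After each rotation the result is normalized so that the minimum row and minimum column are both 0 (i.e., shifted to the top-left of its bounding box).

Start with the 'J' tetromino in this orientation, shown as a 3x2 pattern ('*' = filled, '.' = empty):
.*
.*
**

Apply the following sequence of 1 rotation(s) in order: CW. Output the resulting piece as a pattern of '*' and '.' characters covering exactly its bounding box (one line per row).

Answer: *..
***

Derivation:
Start:
.*
.*
**
After rotation 1 (CW):
*..
***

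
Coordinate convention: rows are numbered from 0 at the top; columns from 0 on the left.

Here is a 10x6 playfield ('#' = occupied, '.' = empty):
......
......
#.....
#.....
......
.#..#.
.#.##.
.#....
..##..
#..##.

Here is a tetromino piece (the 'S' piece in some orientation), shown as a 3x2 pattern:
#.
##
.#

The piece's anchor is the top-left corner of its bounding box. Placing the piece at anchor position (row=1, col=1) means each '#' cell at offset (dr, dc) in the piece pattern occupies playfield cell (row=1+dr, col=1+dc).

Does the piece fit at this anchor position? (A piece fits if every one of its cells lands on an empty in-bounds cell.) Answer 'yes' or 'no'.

Answer: yes

Derivation:
Check each piece cell at anchor (1, 1):
  offset (0,0) -> (1,1): empty -> OK
  offset (1,0) -> (2,1): empty -> OK
  offset (1,1) -> (2,2): empty -> OK
  offset (2,1) -> (3,2): empty -> OK
All cells valid: yes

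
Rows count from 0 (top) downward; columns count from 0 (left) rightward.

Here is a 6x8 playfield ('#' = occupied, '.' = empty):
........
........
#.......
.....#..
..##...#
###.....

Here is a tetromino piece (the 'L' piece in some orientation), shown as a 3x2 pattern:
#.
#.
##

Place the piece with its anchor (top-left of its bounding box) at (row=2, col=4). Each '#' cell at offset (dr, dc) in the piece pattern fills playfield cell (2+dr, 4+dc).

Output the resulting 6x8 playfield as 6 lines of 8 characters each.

Fill (2+0,4+0) = (2,4)
Fill (2+1,4+0) = (3,4)
Fill (2+2,4+0) = (4,4)
Fill (2+2,4+1) = (4,5)

Answer: ........
........
#...#...
....##..
..####.#
###.....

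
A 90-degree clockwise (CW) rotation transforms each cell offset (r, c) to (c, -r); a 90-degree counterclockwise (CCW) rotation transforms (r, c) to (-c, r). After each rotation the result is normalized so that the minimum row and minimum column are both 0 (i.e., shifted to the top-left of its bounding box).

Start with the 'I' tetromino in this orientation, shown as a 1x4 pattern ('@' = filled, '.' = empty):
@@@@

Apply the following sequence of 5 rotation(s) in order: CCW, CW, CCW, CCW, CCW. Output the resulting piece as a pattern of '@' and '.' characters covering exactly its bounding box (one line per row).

Answer: @
@
@
@

Derivation:
Start:
@@@@
After rotation 1 (CCW):
@
@
@
@
After rotation 2 (CW):
@@@@
After rotation 3 (CCW):
@
@
@
@
After rotation 4 (CCW):
@@@@
After rotation 5 (CCW):
@
@
@
@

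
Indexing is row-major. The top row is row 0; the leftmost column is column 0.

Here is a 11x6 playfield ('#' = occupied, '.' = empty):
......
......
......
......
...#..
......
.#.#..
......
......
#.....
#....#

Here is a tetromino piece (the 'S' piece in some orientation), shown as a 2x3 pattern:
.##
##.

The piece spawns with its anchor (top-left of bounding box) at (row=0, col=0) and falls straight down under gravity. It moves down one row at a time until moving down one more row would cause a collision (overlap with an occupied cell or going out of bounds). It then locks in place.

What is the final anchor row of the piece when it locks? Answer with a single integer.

Spawn at (row=0, col=0). Try each row:
  row 0: fits
  row 1: fits
  row 2: fits
  row 3: fits
  row 4: fits
  row 5: blocked -> lock at row 4

Answer: 4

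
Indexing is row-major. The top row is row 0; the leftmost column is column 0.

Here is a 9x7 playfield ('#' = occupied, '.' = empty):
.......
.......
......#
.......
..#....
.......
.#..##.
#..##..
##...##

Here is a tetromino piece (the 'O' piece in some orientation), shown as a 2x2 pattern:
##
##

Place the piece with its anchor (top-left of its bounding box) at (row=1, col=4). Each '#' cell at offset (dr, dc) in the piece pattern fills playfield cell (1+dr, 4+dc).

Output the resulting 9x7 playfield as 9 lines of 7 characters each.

Fill (1+0,4+0) = (1,4)
Fill (1+0,4+1) = (1,5)
Fill (1+1,4+0) = (2,4)
Fill (1+1,4+1) = (2,5)

Answer: .......
....##.
....###
.......
..#....
.......
.#..##.
#..##..
##...##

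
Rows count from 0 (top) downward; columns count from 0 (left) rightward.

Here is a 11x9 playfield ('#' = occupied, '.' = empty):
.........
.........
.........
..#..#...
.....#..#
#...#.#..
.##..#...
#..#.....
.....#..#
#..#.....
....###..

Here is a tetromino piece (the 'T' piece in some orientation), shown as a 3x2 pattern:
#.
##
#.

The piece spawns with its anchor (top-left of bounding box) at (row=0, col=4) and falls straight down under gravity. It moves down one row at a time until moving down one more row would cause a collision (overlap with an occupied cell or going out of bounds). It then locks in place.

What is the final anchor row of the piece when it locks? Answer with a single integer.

Spawn at (row=0, col=4). Try each row:
  row 0: fits
  row 1: fits
  row 2: blocked -> lock at row 1

Answer: 1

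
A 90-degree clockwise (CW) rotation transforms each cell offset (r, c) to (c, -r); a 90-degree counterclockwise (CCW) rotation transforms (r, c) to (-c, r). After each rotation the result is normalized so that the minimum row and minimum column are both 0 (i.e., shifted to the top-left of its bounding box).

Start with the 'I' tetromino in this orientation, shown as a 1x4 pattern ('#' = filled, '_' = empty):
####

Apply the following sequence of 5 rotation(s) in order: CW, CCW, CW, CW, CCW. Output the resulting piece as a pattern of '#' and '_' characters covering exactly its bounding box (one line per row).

Answer: #
#
#
#

Derivation:
Start:
####
After rotation 1 (CW):
#
#
#
#
After rotation 2 (CCW):
####
After rotation 3 (CW):
#
#
#
#
After rotation 4 (CW):
####
After rotation 5 (CCW):
#
#
#
#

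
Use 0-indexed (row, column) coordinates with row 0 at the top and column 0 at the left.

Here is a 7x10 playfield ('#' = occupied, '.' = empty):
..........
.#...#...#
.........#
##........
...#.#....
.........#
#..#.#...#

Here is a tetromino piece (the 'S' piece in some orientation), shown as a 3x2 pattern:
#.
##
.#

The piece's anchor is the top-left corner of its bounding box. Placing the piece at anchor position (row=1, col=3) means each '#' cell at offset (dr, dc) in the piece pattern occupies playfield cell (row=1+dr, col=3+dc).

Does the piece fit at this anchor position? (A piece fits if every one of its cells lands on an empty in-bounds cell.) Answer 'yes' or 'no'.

Answer: yes

Derivation:
Check each piece cell at anchor (1, 3):
  offset (0,0) -> (1,3): empty -> OK
  offset (1,0) -> (2,3): empty -> OK
  offset (1,1) -> (2,4): empty -> OK
  offset (2,1) -> (3,4): empty -> OK
All cells valid: yes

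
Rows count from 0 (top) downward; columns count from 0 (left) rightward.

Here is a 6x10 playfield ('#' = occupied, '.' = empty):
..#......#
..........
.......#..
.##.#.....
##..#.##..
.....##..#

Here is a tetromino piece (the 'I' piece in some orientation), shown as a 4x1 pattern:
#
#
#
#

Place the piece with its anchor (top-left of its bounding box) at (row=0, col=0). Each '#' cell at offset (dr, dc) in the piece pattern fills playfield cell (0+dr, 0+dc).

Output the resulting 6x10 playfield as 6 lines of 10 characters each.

Fill (0+0,0+0) = (0,0)
Fill (0+1,0+0) = (1,0)
Fill (0+2,0+0) = (2,0)
Fill (0+3,0+0) = (3,0)

Answer: #.#......#
#.........
#......#..
###.#.....
##..#.##..
.....##..#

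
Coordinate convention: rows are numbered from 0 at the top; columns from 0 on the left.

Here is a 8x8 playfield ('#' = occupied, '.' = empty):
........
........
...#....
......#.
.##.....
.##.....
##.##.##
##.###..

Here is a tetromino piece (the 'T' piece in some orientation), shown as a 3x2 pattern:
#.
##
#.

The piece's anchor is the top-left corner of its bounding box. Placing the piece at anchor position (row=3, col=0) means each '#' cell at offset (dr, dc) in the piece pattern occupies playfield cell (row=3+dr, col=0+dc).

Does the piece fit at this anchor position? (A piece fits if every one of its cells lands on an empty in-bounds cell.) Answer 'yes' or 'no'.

Answer: no

Derivation:
Check each piece cell at anchor (3, 0):
  offset (0,0) -> (3,0): empty -> OK
  offset (1,0) -> (4,0): empty -> OK
  offset (1,1) -> (4,1): occupied ('#') -> FAIL
  offset (2,0) -> (5,0): empty -> OK
All cells valid: no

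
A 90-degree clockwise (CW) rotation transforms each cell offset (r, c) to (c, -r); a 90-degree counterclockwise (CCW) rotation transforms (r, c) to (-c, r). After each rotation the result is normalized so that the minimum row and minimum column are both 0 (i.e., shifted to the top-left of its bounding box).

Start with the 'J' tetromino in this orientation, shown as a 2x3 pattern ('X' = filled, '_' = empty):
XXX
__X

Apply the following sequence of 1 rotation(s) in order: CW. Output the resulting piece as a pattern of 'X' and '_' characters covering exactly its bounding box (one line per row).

Start:
XXX
__X
After rotation 1 (CW):
_X
_X
XX

Answer: _X
_X
XX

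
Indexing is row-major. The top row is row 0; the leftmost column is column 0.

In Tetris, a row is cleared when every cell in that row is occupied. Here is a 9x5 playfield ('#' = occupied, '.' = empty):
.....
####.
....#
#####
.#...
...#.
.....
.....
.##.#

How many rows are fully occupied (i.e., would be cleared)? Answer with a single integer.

Answer: 1

Derivation:
Check each row:
  row 0: 5 empty cells -> not full
  row 1: 1 empty cell -> not full
  row 2: 4 empty cells -> not full
  row 3: 0 empty cells -> FULL (clear)
  row 4: 4 empty cells -> not full
  row 5: 4 empty cells -> not full
  row 6: 5 empty cells -> not full
  row 7: 5 empty cells -> not full
  row 8: 2 empty cells -> not full
Total rows cleared: 1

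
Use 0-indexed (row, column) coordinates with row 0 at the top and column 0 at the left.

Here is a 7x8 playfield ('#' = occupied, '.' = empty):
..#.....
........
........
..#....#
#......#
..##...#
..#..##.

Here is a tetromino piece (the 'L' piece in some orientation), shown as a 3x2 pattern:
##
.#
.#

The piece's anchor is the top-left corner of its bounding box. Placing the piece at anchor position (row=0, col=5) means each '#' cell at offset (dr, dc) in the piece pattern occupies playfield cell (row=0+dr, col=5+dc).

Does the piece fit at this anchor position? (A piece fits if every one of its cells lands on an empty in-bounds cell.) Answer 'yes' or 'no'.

Check each piece cell at anchor (0, 5):
  offset (0,0) -> (0,5): empty -> OK
  offset (0,1) -> (0,6): empty -> OK
  offset (1,1) -> (1,6): empty -> OK
  offset (2,1) -> (2,6): empty -> OK
All cells valid: yes

Answer: yes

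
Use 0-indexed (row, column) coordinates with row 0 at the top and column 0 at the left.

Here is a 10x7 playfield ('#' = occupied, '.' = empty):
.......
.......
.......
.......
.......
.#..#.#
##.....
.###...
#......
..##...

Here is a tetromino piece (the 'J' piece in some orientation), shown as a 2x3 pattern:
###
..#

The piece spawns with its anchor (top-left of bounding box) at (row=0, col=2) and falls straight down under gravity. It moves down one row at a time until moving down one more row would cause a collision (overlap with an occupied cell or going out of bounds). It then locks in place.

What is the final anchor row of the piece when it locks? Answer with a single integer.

Spawn at (row=0, col=2). Try each row:
  row 0: fits
  row 1: fits
  row 2: fits
  row 3: fits
  row 4: blocked -> lock at row 3

Answer: 3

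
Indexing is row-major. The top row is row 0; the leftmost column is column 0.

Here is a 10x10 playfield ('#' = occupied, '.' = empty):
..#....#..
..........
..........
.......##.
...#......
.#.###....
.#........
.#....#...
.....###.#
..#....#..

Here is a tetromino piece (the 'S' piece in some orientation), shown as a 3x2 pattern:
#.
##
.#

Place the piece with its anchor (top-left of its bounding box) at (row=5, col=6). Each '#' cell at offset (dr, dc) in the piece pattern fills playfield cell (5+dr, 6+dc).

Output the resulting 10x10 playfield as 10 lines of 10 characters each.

Answer: ..#....#..
..........
..........
.......##.
...#......
.#.####...
.#....##..
.#....##..
.....###.#
..#....#..

Derivation:
Fill (5+0,6+0) = (5,6)
Fill (5+1,6+0) = (6,6)
Fill (5+1,6+1) = (6,7)
Fill (5+2,6+1) = (7,7)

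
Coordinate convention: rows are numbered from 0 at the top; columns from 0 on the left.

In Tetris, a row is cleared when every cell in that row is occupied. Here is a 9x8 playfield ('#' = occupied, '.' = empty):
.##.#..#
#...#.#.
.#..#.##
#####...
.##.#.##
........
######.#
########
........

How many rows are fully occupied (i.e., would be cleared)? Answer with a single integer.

Answer: 1

Derivation:
Check each row:
  row 0: 4 empty cells -> not full
  row 1: 5 empty cells -> not full
  row 2: 4 empty cells -> not full
  row 3: 3 empty cells -> not full
  row 4: 3 empty cells -> not full
  row 5: 8 empty cells -> not full
  row 6: 1 empty cell -> not full
  row 7: 0 empty cells -> FULL (clear)
  row 8: 8 empty cells -> not full
Total rows cleared: 1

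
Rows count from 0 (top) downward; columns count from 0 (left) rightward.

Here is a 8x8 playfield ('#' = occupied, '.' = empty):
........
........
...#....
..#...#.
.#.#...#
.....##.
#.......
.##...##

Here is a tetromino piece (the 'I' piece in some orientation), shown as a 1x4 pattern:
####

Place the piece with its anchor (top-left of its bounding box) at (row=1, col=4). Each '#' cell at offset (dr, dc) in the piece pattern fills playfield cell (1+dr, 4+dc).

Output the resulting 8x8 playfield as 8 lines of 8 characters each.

Fill (1+0,4+0) = (1,4)
Fill (1+0,4+1) = (1,5)
Fill (1+0,4+2) = (1,6)
Fill (1+0,4+3) = (1,7)

Answer: ........
....####
...#....
..#...#.
.#.#...#
.....##.
#.......
.##...##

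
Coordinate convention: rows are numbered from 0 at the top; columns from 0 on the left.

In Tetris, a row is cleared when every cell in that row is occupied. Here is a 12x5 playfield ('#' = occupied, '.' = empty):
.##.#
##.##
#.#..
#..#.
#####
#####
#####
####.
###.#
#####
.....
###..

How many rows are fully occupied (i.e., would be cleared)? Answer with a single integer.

Answer: 4

Derivation:
Check each row:
  row 0: 2 empty cells -> not full
  row 1: 1 empty cell -> not full
  row 2: 3 empty cells -> not full
  row 3: 3 empty cells -> not full
  row 4: 0 empty cells -> FULL (clear)
  row 5: 0 empty cells -> FULL (clear)
  row 6: 0 empty cells -> FULL (clear)
  row 7: 1 empty cell -> not full
  row 8: 1 empty cell -> not full
  row 9: 0 empty cells -> FULL (clear)
  row 10: 5 empty cells -> not full
  row 11: 2 empty cells -> not full
Total rows cleared: 4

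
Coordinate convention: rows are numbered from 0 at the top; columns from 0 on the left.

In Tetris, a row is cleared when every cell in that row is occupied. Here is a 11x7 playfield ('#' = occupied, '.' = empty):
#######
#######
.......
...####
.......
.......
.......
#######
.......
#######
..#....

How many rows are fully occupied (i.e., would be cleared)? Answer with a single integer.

Answer: 4

Derivation:
Check each row:
  row 0: 0 empty cells -> FULL (clear)
  row 1: 0 empty cells -> FULL (clear)
  row 2: 7 empty cells -> not full
  row 3: 3 empty cells -> not full
  row 4: 7 empty cells -> not full
  row 5: 7 empty cells -> not full
  row 6: 7 empty cells -> not full
  row 7: 0 empty cells -> FULL (clear)
  row 8: 7 empty cells -> not full
  row 9: 0 empty cells -> FULL (clear)
  row 10: 6 empty cells -> not full
Total rows cleared: 4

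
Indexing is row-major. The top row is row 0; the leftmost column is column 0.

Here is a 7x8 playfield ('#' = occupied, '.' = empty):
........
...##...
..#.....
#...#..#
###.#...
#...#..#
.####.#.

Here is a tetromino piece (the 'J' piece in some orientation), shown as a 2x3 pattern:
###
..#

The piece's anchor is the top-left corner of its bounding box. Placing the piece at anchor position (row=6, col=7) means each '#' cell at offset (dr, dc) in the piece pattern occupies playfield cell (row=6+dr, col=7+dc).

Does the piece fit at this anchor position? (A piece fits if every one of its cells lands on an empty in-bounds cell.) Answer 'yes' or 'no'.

Check each piece cell at anchor (6, 7):
  offset (0,0) -> (6,7): empty -> OK
  offset (0,1) -> (6,8): out of bounds -> FAIL
  offset (0,2) -> (6,9): out of bounds -> FAIL
  offset (1,2) -> (7,9): out of bounds -> FAIL
All cells valid: no

Answer: no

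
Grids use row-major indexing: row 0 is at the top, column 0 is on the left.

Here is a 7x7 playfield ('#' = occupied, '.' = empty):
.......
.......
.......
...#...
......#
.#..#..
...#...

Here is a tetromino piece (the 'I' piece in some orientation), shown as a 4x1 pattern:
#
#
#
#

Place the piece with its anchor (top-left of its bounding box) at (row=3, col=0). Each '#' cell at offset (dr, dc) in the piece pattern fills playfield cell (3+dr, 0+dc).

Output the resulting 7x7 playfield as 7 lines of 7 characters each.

Fill (3+0,0+0) = (3,0)
Fill (3+1,0+0) = (4,0)
Fill (3+2,0+0) = (5,0)
Fill (3+3,0+0) = (6,0)

Answer: .......
.......
.......
#..#...
#.....#
##..#..
#..#...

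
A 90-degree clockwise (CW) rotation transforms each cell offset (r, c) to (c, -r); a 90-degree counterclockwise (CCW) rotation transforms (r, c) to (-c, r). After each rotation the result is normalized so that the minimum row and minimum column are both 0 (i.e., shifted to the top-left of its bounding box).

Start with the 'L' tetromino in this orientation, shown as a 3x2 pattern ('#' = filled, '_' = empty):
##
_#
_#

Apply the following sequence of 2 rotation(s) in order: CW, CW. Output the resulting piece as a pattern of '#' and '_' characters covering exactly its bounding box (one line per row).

Answer: #_
#_
##

Derivation:
Start:
##
_#
_#
After rotation 1 (CW):
__#
###
After rotation 2 (CW):
#_
#_
##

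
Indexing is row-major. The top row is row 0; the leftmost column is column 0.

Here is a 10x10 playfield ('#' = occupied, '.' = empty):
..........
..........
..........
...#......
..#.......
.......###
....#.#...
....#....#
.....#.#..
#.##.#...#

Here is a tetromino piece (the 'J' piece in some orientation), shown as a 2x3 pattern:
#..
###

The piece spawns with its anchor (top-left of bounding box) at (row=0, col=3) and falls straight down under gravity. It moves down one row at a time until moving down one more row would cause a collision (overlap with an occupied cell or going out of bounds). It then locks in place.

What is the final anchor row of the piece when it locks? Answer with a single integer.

Answer: 1

Derivation:
Spawn at (row=0, col=3). Try each row:
  row 0: fits
  row 1: fits
  row 2: blocked -> lock at row 1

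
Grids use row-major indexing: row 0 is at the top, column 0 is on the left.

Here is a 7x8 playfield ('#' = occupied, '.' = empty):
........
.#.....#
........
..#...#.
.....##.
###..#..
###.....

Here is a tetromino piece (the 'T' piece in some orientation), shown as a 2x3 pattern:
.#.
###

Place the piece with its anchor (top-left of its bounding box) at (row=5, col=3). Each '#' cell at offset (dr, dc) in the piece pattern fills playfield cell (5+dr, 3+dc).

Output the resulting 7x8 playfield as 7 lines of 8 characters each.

Fill (5+0,3+1) = (5,4)
Fill (5+1,3+0) = (6,3)
Fill (5+1,3+1) = (6,4)
Fill (5+1,3+2) = (6,5)

Answer: ........
.#.....#
........
..#...#.
.....##.
###.##..
######..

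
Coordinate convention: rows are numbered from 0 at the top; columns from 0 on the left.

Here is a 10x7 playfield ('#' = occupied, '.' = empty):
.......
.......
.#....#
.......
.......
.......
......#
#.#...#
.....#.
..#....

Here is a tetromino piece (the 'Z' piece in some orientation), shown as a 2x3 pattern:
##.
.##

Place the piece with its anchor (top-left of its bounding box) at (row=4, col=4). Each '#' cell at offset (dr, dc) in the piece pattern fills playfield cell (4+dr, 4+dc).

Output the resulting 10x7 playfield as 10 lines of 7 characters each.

Answer: .......
.......
.#....#
.......
....##.
.....##
......#
#.#...#
.....#.
..#....

Derivation:
Fill (4+0,4+0) = (4,4)
Fill (4+0,4+1) = (4,5)
Fill (4+1,4+1) = (5,5)
Fill (4+1,4+2) = (5,6)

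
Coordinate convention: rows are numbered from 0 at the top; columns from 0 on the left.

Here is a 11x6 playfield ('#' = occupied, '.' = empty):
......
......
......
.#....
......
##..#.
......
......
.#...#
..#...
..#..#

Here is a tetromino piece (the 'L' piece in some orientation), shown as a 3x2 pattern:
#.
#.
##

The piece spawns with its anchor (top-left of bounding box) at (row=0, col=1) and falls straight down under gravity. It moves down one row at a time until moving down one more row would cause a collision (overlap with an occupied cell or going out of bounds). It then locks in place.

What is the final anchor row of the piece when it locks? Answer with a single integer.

Spawn at (row=0, col=1). Try each row:
  row 0: fits
  row 1: blocked -> lock at row 0

Answer: 0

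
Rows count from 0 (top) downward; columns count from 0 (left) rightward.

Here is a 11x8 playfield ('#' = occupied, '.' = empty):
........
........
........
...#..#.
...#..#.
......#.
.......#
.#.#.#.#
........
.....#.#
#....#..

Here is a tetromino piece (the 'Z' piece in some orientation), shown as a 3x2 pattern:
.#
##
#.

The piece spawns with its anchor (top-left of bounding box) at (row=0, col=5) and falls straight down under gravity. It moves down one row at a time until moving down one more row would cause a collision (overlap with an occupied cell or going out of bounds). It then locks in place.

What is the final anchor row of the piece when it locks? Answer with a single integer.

Answer: 1

Derivation:
Spawn at (row=0, col=5). Try each row:
  row 0: fits
  row 1: fits
  row 2: blocked -> lock at row 1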